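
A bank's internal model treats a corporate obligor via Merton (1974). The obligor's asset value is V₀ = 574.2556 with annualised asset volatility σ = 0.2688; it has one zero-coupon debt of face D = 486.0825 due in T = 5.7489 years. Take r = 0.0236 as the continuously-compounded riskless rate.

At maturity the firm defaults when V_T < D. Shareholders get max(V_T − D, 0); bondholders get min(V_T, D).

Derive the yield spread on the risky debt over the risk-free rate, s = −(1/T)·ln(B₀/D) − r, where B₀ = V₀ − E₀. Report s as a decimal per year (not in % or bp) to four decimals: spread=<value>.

d₁ = [ln(V₀/D) + (r + σ²/2)T] / (σ√T)
   = [ln(574.2556/486.0825) + (0.0236 + 0.5·0.2688²)·5.7489] / (0.2688·√5.7489)
   = [0.166696 + 0.343363] / 0.644498 = 0.791405
d₂ = d₁ − σ√T = 0.791405 − 0.644498 = 0.146907
N(d₁) = 0.785646,  N(d₂) = 0.558397,  e^(−rT) = 0.873127
E₀ = V₀·N(d₁) − D·e^(−rT)·N(d₂)
   = 574.2556·0.785646 − 486.0825·0.873127·0.558397 = 214.171296
B₀ = V₀ − E₀ = 574.2556 − 214.171296 = 360.084304
spread = −(1/T)·ln(B₀/D) − r = −(1/5.7489)·ln(360.084304/486.0825) − 0.0236 = 0.02859089

spread=0.0286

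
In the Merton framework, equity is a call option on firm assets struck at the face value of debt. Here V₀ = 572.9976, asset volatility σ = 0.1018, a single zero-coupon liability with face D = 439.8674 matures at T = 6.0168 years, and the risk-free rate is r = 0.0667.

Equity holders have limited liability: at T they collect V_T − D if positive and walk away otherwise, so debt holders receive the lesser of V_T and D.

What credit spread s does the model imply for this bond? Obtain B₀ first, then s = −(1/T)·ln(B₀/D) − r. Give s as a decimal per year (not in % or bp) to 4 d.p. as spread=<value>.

spread=0.0001

d₁ = [ln(V₀/D) + (r + σ²/2)T] / (σ√T)
   = [ln(572.9976/439.8674) + (0.0667 + 0.5·0.1018²)·6.0168] / (0.1018·√6.0168)
   = [0.264408 + 0.432497] / 0.249707 = 2.790894
d₂ = d₁ − σ√T = 2.790894 − 0.249707 = 2.541187
N(d₁) = 0.997372,  N(d₂) = 0.994476,  e^(−rT) = 0.669435
E₀ = V₀·N(d₁) − D·e^(−rT)·N(d₂)
   = 572.9976·0.997372 − 439.8674·0.669435·0.994476 = 278.655428
B₀ = V₀ − E₀ = 572.9976 − 278.655428 = 294.342172
spread = −(1/T)·ln(B₀/D) − r = −(1/6.0168)·ln(294.342172/439.8674) − 0.0667 = 0.00006811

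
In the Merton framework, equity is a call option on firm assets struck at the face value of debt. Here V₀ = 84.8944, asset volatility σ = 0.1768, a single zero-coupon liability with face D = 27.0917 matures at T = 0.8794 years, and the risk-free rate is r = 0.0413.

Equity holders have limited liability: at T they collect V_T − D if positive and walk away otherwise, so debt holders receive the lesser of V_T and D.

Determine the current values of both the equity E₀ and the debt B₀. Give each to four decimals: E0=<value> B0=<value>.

E0=58.7690 B0=26.1254

d₁ = [ln(V₀/D) + (r + σ²/2)T] / (σ√T)
   = [ln(84.8944/27.0917) + (0.0413 + 0.5·0.1768²)·0.8794] / (0.1768·√0.8794)
   = [1.142181 + 0.050063] / 0.165797 = 7.191007
d₂ = d₁ − σ√T = 7.191007 − 0.165797 = 7.025211
N(d₁) = 1.000000,  N(d₂) = 1.000000,  e^(−rT) = 0.964332
E₀ = V₀·N(d₁) − D·e^(−rT)·N(d₂)
   = 84.8944·1.000000 − 27.0917·0.964332·1.000000 = 58.768996
B₀ = V₀ − E₀ = 84.8944 − 58.768996 = 26.125404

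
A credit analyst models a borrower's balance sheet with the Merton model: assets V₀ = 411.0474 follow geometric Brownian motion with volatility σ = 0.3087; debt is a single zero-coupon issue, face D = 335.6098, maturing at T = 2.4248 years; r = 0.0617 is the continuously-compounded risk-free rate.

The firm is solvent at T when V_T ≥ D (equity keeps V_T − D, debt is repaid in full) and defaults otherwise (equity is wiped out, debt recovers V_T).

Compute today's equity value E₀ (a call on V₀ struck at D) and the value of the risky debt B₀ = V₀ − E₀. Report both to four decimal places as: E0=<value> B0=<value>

E0=144.0807 B0=266.9667

d₁ = [ln(V₀/D) + (r + σ²/2)T] / (σ√T)
   = [ln(411.0474/335.6098) + (0.0617 + 0.5·0.3087²)·2.4248] / (0.3087·√2.4248)
   = [0.202759 + 0.265147] / 0.480701 = 0.973384
d₂ = d₁ − σ√T = 0.973384 − 0.480701 = 0.492683
N(d₁) = 0.834819,  N(d₂) = 0.688882,  e^(−rT) = 0.861044
E₀ = V₀·N(d₁) − D·e^(−rT)·N(d₂)
   = 411.0474·0.834819 − 335.6098·0.861044·0.688882 = 144.080671
B₀ = V₀ − E₀ = 411.0474 − 144.080671 = 266.966729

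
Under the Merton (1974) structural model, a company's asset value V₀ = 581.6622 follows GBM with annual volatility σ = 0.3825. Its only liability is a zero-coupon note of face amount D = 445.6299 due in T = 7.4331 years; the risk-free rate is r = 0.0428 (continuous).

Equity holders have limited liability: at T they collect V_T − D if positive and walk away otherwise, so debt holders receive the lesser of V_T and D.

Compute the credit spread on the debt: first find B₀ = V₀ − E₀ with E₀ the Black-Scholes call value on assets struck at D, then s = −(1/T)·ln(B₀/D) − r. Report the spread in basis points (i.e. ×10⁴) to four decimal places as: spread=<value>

spread=358.3982

d₁ = [ln(V₀/D) + (r + σ²/2)T] / (σ√T)
   = [ln(581.6622/445.6299) + (0.0428 + 0.5·0.3825²)·7.4331] / (0.3825·√7.4331)
   = [0.266401 + 0.861891] / 1.042837 = 1.081945
d₂ = d₁ − σ√T = 1.081945 − 1.042837 = 0.039108
N(d₁) = 0.860362,  N(d₂) = 0.515598,  e^(−rT) = 0.727503
E₀ = V₀·N(d₁) − D·e^(−rT)·N(d₂)
   = 581.6622·0.860362 − 445.6299·0.727503·0.515598 = 333.284366
B₀ = V₀ − E₀ = 581.6622 − 333.284366 = 248.377834
spread = −(1/T)·ln(B₀/D) − r = −(1/7.4331)·ln(248.377834/445.6299) − 0.0428 = 0.03583982
in basis points: 0.03583982 × 10⁴ = 358.3982 bp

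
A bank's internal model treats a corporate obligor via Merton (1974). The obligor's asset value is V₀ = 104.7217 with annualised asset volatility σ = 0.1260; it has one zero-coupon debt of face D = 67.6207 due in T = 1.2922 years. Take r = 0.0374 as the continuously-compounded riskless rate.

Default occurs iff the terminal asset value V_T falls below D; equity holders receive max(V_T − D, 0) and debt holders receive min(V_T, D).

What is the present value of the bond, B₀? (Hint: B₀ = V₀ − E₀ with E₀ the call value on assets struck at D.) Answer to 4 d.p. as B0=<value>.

B0=64.4294

d₁ = [ln(V₀/D) + (r + σ²/2)T] / (σ√T)
   = [ln(104.7217/67.6207) + (0.0374 + 0.5·0.1260²)·1.2922] / (0.1260·√1.2922)
   = [0.437392 + 0.058586] / 0.143230 = 3.462797
d₂ = d₁ − σ√T = 3.462797 − 0.143230 = 3.319566
N(d₁) = 0.999733,  N(d₂) = 0.999549,  e^(−rT) = 0.952821
E₀ = V₀·N(d₁) − D·e^(−rT)·N(d₂)
   = 104.7217·0.999733 − 67.6207·0.952821·0.999549 = 40.292334
B₀ = V₀ − E₀ = 104.7217 − 40.292334 = 64.429366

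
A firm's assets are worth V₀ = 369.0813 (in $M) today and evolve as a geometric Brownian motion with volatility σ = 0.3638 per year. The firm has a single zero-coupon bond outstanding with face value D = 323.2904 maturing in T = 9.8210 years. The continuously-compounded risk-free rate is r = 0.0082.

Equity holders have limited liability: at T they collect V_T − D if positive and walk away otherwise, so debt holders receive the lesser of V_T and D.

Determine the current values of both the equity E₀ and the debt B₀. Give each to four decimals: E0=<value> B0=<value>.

d₁ = [ln(V₀/D) + (r + σ²/2)T] / (σ√T)
   = [ln(369.0813/323.2904) + (0.0082 + 0.5·0.3638²)·9.8210] / (0.3638·√9.8210)
   = [0.132466 + 0.730439] / 1.140094 = 0.756872
d₂ = d₁ − σ√T = 0.756872 − 1.140094 = -0.383222
N(d₁) = 0.775437,  N(d₂) = 0.350778,  e^(−rT) = 0.922625
E₀ = V₀·N(d₁) − D·e^(−rT)·N(d₂)
   = 369.0813·0.775437 − 323.2904·0.922625·0.350778 = 181.570674
B₀ = V₀ − E₀ = 369.0813 − 181.570674 = 187.510626

E0=181.5707 B0=187.5106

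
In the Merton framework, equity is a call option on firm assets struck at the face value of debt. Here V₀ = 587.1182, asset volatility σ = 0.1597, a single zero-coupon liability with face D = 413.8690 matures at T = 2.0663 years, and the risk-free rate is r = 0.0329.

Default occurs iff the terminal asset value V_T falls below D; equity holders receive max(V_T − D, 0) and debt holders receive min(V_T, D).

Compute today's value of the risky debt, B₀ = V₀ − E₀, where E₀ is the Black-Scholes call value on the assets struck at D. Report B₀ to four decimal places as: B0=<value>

B0=385.1892

d₁ = [ln(V₀/D) + (r + σ²/2)T] / (σ√T)
   = [ln(587.1182/413.8690) + (0.0329 + 0.5·0.1597²)·2.0663] / (0.1597·√2.0663)
   = [0.349677 + 0.094331] / 0.229563 = 1.934143
d₂ = d₁ − σ√T = 1.934143 − 0.229563 = 1.704581
N(d₁) = 0.973452,  N(d₂) = 0.955864,  e^(−rT) = 0.934278
E₀ = V₀·N(d₁) − D·e^(−rT)·N(d₂)
   = 587.1182·0.973452 − 413.8690·0.934278·0.955864 = 201.928984
B₀ = V₀ − E₀ = 587.1182 − 201.928984 = 385.189216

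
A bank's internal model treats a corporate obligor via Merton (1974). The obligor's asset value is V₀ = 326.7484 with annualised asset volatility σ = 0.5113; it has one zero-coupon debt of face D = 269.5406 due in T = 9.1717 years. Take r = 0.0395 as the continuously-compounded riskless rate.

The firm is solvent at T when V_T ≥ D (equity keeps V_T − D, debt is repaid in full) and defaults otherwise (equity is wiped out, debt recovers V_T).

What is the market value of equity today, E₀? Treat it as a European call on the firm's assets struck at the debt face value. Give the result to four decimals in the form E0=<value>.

d₁ = [ln(V₀/D) + (r + σ²/2)T] / (σ√T)
   = [ln(326.7484/269.5406) + (0.0395 + 0.5·0.5113²)·9.1717] / (0.5113·√9.1717)
   = [0.192471 + 1.561150] / 1.548463 = 1.132492
d₂ = d₁ − σ√T = 1.132492 − 1.548463 = -0.415970
N(d₁) = 0.871286,  N(d₂) = 0.338716,  e^(−rT) = 0.696086
E₀ = V₀·N(d₁) − D·e^(−rT)·N(d₂)
   = 326.7484·0.871286 − 269.5406·0.696086·0.338716 = 221.140353

E0=221.1404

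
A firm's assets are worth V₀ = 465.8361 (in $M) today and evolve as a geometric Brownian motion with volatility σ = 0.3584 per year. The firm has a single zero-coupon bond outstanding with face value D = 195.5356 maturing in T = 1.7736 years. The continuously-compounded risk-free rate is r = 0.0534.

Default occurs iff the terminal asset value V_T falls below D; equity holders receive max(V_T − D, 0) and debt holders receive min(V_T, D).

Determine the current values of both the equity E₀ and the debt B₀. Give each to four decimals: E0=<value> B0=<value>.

d₁ = [ln(V₀/D) + (r + σ²/2)T] / (σ√T)
   = [ln(465.8361/195.5356) + (0.0534 + 0.5·0.3584²)·1.7736] / (0.3584·√1.7736)
   = [0.868091 + 0.208620] / 0.477305 = 2.255815
d₂ = d₁ − σ√T = 2.255815 − 0.477305 = 1.778511
N(d₁) = 0.987959,  N(d₂) = 0.962340,  e^(−rT) = 0.909636
E₀ = V₀·N(d₁) − D·e^(−rT)·N(d₂)
   = 465.8361·0.987959 − 195.5356·0.909636·0.962340 = 289.059058
B₀ = V₀ − E₀ = 465.8361 − 289.059058 = 176.777042

E0=289.0591 B0=176.7770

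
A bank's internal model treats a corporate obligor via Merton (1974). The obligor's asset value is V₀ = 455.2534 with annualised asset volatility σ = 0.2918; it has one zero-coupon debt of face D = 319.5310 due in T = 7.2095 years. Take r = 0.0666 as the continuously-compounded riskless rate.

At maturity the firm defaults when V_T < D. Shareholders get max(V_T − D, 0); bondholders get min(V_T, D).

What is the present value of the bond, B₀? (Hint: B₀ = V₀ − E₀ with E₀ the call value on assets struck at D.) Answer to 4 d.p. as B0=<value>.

B0=181.2380

d₁ = [ln(V₀/D) + (r + σ²/2)T] / (σ√T)
   = [ln(455.2534/319.5310) + (0.0666 + 0.5·0.2918²)·7.2095] / (0.2918·√7.2095)
   = [0.354000 + 0.787087] / 0.783498 = 1.456401
d₂ = d₁ − σ√T = 1.456401 − 0.783498 = 0.672903
N(d₁) = 0.927359,  N(d₂) = 0.749495,  e^(−rT) = 0.618689
E₀ = V₀·N(d₁) − D·e^(−rT)·N(d₂)
   = 455.2534·0.927359 − 319.5310·0.618689·0.749495 = 274.015400
B₀ = V₀ − E₀ = 455.2534 − 274.015400 = 181.238000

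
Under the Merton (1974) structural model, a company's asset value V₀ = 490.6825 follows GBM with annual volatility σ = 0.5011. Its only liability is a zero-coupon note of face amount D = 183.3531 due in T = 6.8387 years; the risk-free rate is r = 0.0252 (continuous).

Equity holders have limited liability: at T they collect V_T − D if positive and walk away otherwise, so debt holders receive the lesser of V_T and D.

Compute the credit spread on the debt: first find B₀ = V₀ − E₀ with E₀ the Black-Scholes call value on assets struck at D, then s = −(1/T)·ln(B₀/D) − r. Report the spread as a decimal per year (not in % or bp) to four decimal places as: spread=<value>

d₁ = [ln(V₀/D) + (r + σ²/2)T] / (σ√T)
   = [ln(490.6825/183.3531) + (0.0252 + 0.5·0.5011²)·6.8387] / (0.5011·√6.8387)
   = [0.984383 + 1.030938] / 1.310422 = 1.537918
d₂ = d₁ − σ√T = 1.537918 − 1.310422 = 0.227496
N(d₁) = 0.937966,  N(d₂) = 0.589981,  e^(−rT) = 0.841697
E₀ = V₀·N(d₁) − D·e^(−rT)·N(d₂)
   = 490.6825·0.937966 − 183.3531·0.841697·0.589981 = 369.192907
B₀ = V₀ − E₀ = 490.6825 − 369.192907 = 121.489593
spread = −(1/T)·ln(B₀/D) − r = −(1/6.8387)·ln(121.489593/183.3531) − 0.0252 = 0.03498471

spread=0.0350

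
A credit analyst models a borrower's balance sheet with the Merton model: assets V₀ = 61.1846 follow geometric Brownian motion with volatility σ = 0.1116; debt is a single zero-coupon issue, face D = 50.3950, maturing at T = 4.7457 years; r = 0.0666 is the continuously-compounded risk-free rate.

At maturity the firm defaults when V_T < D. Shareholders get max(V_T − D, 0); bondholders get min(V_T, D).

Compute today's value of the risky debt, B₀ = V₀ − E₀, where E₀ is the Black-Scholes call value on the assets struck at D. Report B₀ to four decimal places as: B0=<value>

B0=36.6641

d₁ = [ln(V₀/D) + (r + σ²/2)T] / (σ√T)
   = [ln(61.1846/50.3950) + (0.0666 + 0.5·0.1116²)·4.7457] / (0.1116·√4.7457)
   = [0.194004 + 0.345616] / 0.243116 = 2.219595
d₂ = d₁ − σ√T = 2.219595 − 0.243116 = 1.976478
N(d₁) = 0.986777,  N(d₂) = 0.975950,  e^(−rT) = 0.729013
E₀ = V₀·N(d₁) − D·e^(−rT)·N(d₂)
   = 61.1846·0.986777 − 50.3950·0.729013·0.975950 = 24.520509
B₀ = V₀ − E₀ = 61.1846 − 24.520509 = 36.664091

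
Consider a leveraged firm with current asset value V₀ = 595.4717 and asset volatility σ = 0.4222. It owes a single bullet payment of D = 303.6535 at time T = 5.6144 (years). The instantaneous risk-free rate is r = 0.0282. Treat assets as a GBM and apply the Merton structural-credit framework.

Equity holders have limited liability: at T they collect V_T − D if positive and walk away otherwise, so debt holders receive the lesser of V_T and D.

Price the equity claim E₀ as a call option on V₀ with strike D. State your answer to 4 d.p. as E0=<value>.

E0=377.7619

d₁ = [ln(V₀/D) + (r + σ²/2)T] / (σ√T)
   = [ln(595.4717/303.6535) + (0.0282 + 0.5·0.4222²)·5.6144] / (0.4222·√5.6144)
   = [0.673467 + 0.658717] / 1.000391 = 1.331663
d₂ = d₁ − σ√T = 1.331663 − 1.000391 = 0.331272
N(d₁) = 0.908515,  N(d₂) = 0.629780,  e^(−rT) = 0.853571
E₀ = V₀·N(d₁) − D·e^(−rT)·N(d₂)
   = 595.4717·0.908515 − 303.6535·0.853571·0.629780 = 377.761949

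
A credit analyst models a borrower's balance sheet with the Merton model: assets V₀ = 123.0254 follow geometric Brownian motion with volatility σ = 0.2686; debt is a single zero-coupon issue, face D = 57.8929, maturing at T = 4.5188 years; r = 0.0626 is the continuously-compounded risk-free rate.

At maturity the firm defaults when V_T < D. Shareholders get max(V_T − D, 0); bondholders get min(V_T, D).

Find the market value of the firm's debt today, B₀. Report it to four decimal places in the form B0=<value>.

d₁ = [ln(V₀/D) + (r + σ²/2)T] / (σ√T)
   = [ln(123.0254/57.8929) + (0.0626 + 0.5·0.2686²)·4.5188] / (0.2686·√4.5188)
   = [0.753796 + 0.445883] / 0.570976 = 2.101105
d₂ = d₁ − σ√T = 2.101105 − 0.570976 = 1.530129
N(d₁) = 0.982184,  N(d₂) = 0.937008,  e^(−rT) = 0.753613
E₀ = V₀·N(d₁) − D·e^(−rT)·N(d₂)
   = 123.0254·0.982184 − 57.8929·0.753613·0.937008 = 79.953060
B₀ = V₀ − E₀ = 123.0254 − 79.953060 = 43.072340

B0=43.0723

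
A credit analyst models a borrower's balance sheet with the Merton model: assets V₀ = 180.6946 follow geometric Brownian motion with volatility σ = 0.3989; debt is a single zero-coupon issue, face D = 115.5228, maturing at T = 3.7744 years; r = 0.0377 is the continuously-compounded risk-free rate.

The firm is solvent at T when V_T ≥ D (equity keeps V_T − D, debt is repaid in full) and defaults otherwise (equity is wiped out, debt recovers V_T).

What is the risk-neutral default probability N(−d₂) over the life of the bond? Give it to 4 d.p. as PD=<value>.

PD=0.3544

d₁ = [ln(V₀/D) + (r + σ²/2)T] / (σ√T)
   = [ln(180.6946/115.5228) + (0.0377 + 0.5·0.3989²)·3.7744] / (0.3989·√3.7744)
   = [0.447340 + 0.442588] / 0.774976 = 1.148331
d₂ = d₁ − σ√T = 1.148331 − 0.774976 = 0.373356
risk-neutral PD = N(−d₂) = N(-0.373356) = 0.354442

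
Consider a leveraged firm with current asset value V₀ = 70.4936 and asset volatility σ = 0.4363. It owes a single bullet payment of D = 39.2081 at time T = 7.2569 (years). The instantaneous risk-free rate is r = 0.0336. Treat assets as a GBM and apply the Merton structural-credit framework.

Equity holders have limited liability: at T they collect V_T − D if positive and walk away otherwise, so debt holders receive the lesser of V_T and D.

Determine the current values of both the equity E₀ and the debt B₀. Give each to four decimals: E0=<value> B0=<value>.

d₁ = [ln(V₀/D) + (r + σ²/2)T] / (σ√T)
   = [ln(70.4936/39.2081) + (0.0336 + 0.5·0.4363²)·7.2569] / (0.4363·√7.2569)
   = [0.586639 + 0.934535] / 1.175333 = 1.294250
d₂ = d₁ − σ√T = 1.294250 − 1.175333 = 0.118917
N(d₁) = 0.902210,  N(d₂) = 0.547329,  e^(−rT) = 0.783619
E₀ = V₀·N(d₁) − D·e^(−rT)·N(d₂)
   = 70.4936·0.902210 − 39.2081·0.783619·0.547329 = 46.783784
B₀ = V₀ − E₀ = 70.4936 − 46.783784 = 23.709816

E0=46.7838 B0=23.7098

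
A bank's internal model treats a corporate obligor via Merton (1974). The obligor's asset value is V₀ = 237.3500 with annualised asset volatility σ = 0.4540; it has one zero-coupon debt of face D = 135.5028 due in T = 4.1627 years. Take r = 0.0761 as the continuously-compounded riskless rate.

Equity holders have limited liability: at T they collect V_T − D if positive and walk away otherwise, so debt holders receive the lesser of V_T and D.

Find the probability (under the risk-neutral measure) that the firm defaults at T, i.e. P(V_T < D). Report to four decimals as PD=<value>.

PD=0.3142

d₁ = [ln(V₀/D) + (r + σ²/2)T] / (σ√T)
   = [ln(237.3500/135.5028) + (0.0761 + 0.5·0.4540²)·4.1627] / (0.4540·√4.1627)
   = [0.560544 + 0.745781] / 0.926282 = 1.410288
d₂ = d₁ − σ√T = 1.410288 − 0.926282 = 0.484005
risk-neutral PD = N(−d₂) = N(-0.484005) = 0.314191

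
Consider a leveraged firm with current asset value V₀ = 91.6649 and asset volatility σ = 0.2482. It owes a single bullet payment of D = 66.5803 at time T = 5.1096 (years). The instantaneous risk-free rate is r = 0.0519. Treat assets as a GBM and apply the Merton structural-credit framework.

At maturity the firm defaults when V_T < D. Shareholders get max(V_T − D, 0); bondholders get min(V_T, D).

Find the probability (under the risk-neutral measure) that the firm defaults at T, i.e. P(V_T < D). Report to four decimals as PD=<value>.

d₁ = [ln(V₀/D) + (r + σ²/2)T] / (σ√T)
   = [ln(91.6649/66.5803) + (0.0519 + 0.5·0.2482²)·5.1096] / (0.2482·√5.1096)
   = [0.319731 + 0.422572] / 0.561042 = 1.323080
d₂ = d₁ − σ√T = 1.323080 − 0.561042 = 0.762038
risk-neutral PD = N(−d₂) = N(-0.762038) = 0.223019

PD=0.2230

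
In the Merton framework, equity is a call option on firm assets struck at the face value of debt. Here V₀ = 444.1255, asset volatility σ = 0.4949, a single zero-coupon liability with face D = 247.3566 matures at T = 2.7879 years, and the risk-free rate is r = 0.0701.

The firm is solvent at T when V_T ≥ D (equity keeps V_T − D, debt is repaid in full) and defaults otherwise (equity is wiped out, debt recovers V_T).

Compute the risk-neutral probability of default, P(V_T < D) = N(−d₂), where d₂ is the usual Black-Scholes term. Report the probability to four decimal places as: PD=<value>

PD=0.2975

d₁ = [ln(V₀/D) + (r + σ²/2)T] / (σ√T)
   = [ln(444.1255/247.3566) + (0.0701 + 0.5·0.4949²)·2.7879] / (0.4949·√2.7879)
   = [0.585276 + 0.536846] / 0.826335 = 1.357951
d₂ = d₁ − σ√T = 1.357951 − 0.826335 = 0.531617
risk-neutral PD = N(−d₂) = N(-0.531617) = 0.297496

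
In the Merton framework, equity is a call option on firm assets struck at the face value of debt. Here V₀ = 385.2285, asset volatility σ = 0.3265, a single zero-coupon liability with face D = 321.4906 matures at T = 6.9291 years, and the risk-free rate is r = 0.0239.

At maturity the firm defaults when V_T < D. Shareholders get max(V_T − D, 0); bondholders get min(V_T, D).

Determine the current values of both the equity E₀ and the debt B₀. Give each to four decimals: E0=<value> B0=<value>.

E0=173.9117 B0=211.3168

d₁ = [ln(V₀/D) + (r + σ²/2)T] / (σ√T)
   = [ln(385.2285/321.4906) + (0.0239 + 0.5·0.3265²)·6.9291] / (0.3265·√6.9291)
   = [0.180868 + 0.534934] / 0.859452 = 0.832859
d₂ = d₁ − σ√T = 0.832859 − 0.859452 = -0.026592
N(d₁) = 0.797538,  N(d₂) = 0.489392,  e^(−rT) = 0.847380
E₀ = V₀·N(d₁) − D·e^(−rT)·N(d₂)
   = 385.2285·0.797538 − 321.4906·0.847380·0.489392 = 173.911719
B₀ = V₀ − E₀ = 385.2285 − 173.911719 = 211.316781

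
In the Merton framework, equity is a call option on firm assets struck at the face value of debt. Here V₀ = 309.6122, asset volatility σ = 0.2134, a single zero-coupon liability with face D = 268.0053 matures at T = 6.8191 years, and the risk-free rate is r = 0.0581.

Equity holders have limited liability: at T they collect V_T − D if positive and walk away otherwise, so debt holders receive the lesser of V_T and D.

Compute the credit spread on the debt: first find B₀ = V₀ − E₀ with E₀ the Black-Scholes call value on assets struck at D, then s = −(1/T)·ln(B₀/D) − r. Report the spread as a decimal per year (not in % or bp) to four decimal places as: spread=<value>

d₁ = [ln(V₀/D) + (r + σ²/2)T] / (σ√T)
   = [ln(309.6122/268.0053) + (0.0581 + 0.5·0.2134²)·6.8191] / (0.2134·√6.8191)
   = [0.144314 + 0.551459] / 0.557260 = 1.248560
d₂ = d₁ − σ√T = 1.248560 − 0.557260 = 0.691300
N(d₁) = 0.894087,  N(d₂) = 0.755312,  e^(−rT) = 0.672879
E₀ = V₀·N(d₁) − D·e^(−rT)·N(d₂)
   = 309.6122·0.894087 − 268.0053·0.672879·0.755312 = 140.611033
B₀ = V₀ − E₀ = 309.6122 − 140.611033 = 169.001167
spread = −(1/T)·ln(B₀/D) − r = −(1/6.8191)·ln(169.001167/268.0053) − 0.0581 = 0.00951906

spread=0.0095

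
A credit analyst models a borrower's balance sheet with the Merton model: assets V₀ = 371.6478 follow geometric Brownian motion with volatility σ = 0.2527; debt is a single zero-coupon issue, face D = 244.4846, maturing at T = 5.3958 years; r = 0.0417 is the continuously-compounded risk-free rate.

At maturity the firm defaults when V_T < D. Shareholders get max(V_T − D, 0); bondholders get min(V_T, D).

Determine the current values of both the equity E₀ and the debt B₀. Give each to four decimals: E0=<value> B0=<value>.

d₁ = [ln(V₀/D) + (r + σ²/2)T] / (σ√T)
   = [ln(371.6478/244.4846) + (0.0417 + 0.5·0.2527²)·5.3958] / (0.2527·√5.3958)
   = [0.418794 + 0.397285] / 0.586993 = 1.390271
d₂ = d₁ − σ√T = 1.390271 − 0.586993 = 0.803278
N(d₁) = 0.917777,  N(d₂) = 0.789093,  e^(−rT) = 0.798512
E₀ = V₀·N(d₁) − D·e^(−rT)·N(d₂)
   = 371.6478·0.917777 − 244.4846·0.798512·0.789093 = 187.039849
B₀ = V₀ − E₀ = 371.6478 − 187.039849 = 184.607951

E0=187.0398 B0=184.6080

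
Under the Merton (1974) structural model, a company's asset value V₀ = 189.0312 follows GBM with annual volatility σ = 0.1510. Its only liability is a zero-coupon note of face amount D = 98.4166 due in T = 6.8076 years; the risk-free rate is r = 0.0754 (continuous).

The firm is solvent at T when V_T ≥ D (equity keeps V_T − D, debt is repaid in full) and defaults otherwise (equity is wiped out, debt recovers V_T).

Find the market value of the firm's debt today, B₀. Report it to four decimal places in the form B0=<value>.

d₁ = [ln(V₀/D) + (r + σ²/2)T] / (σ√T)
   = [ln(189.0312/98.4166) + (0.0754 + 0.5·0.1510²)·6.8076] / (0.1510·√6.8076)
   = [0.652703 + 0.590903] / 0.393980 = 3.156521
d₂ = d₁ − σ√T = 3.156521 − 0.393980 = 2.762542
N(d₁) = 0.999202,  N(d₂) = 0.997132,  e^(−rT) = 0.598521
E₀ = V₀·N(d₁) − D·e^(−rT)·N(d₂)
   = 189.0312·0.999202 − 98.4166·0.598521·0.997132 = 130.144773
B₀ = V₀ − E₀ = 189.0312 − 130.144773 = 58.886427

B0=58.8864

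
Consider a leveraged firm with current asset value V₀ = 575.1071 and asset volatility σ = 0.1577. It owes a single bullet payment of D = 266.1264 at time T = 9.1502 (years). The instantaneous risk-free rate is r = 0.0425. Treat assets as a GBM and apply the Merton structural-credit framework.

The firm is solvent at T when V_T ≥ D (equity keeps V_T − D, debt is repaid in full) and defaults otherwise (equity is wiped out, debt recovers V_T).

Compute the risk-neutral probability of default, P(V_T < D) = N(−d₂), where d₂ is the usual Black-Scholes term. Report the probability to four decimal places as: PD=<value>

PD=0.0142

d₁ = [ln(V₀/D) + (r + σ²/2)T] / (σ√T)
   = [ln(575.1071/266.1264) + (0.0425 + 0.5·0.1577²)·9.1502] / (0.1577·√9.1502)
   = [0.770585 + 0.502663] / 0.477031 = 2.669107
d₂ = d₁ − σ√T = 2.669107 − 0.477031 = 2.192076
risk-neutral PD = N(−d₂) = N(-2.192076) = 0.014187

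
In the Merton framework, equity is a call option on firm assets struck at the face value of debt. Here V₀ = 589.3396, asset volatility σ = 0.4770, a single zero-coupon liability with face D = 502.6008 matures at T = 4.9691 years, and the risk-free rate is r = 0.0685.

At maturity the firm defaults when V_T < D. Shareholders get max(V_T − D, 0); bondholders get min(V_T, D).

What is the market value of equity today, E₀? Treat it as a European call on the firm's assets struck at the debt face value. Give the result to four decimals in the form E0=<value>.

d₁ = [ln(V₀/D) + (r + σ²/2)T] / (σ√T)
   = [ln(589.3396/502.6008) + (0.0685 + 0.5·0.4770²)·4.9691] / (0.4770·√4.9691)
   = [0.159206 + 0.905691] / 1.063304 = 1.001499
d₂ = d₁ − σ√T = 1.001499 − 1.063304 = -0.061805
N(d₁) = 0.841707,  N(d₂) = 0.475359,  e^(−rT) = 0.711498
E₀ = V₀·N(d₁) − D·e^(−rT)·N(d₂)
   = 589.3396·0.841707 − 502.6008·0.711498·0.475359 = 326.063278

E0=326.0633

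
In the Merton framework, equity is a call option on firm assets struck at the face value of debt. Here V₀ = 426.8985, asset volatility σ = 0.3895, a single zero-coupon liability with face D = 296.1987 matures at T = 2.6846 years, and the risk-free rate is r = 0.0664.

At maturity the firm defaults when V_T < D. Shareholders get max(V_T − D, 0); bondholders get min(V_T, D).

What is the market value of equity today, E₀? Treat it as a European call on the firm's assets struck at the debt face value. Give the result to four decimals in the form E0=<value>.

E0=201.1198

d₁ = [ln(V₀/D) + (r + σ²/2)T] / (σ√T)
   = [ln(426.8985/296.1987) + (0.0664 + 0.5·0.3895²)·2.6846] / (0.3895·√2.6846)
   = [0.365516 + 0.381898] / 0.638186 = 1.171154
d₂ = d₁ − σ√T = 1.171154 − 0.638186 = 0.532968
N(d₁) = 0.879232,  N(d₂) = 0.702972,  e^(−rT) = 0.836727
E₀ = V₀·N(d₁) − D·e^(−rT)·N(d₂)
   = 426.8985·0.879232 − 296.1987·0.836727·0.702972 = 201.119813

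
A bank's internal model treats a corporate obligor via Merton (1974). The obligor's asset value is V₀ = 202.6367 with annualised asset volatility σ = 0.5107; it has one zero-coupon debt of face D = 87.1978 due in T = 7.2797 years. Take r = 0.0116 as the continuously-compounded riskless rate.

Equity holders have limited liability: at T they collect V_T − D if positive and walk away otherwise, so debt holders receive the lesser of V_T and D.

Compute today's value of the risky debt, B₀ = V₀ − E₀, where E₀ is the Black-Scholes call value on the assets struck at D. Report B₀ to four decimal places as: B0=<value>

B0=57.1077

d₁ = [ln(V₀/D) + (r + σ²/2)T] / (σ√T)
   = [ln(202.6367/87.1978) + (0.0116 + 0.5·0.5107²)·7.2797] / (0.5107·√7.2797)
   = [0.843236 + 1.033770] / 1.377916 = 1.362207
d₂ = d₁ − σ√T = 1.362207 − 1.377916 = -0.015709
N(d₁) = 0.913434,  N(d₂) = 0.493733,  e^(−rT) = 0.919023
E₀ = V₀·N(d₁) − D·e^(−rT)·N(d₂)
   = 202.6367·0.913434 − 87.1978·0.919023·0.493733 = 145.528998
B₀ = V₀ − E₀ = 202.6367 − 145.528998 = 57.107702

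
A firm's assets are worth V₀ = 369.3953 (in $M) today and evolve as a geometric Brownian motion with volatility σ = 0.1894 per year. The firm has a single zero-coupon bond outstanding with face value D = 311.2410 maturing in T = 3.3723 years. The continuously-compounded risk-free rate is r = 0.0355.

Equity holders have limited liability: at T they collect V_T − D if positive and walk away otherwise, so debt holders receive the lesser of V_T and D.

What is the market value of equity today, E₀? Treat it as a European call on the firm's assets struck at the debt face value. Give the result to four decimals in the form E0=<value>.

E0=105.6688

d₁ = [ln(V₀/D) + (r + σ²/2)T] / (σ√T)
   = [ln(369.3953/311.2410) + (0.0355 + 0.5·0.1894²)·3.3723] / (0.1894·√3.3723)
   = [0.171300 + 0.180203] / 0.347811 = 1.010614
d₂ = d₁ − σ√T = 1.010614 − 0.347811 = 0.662804
N(d₁) = 0.843900,  N(d₂) = 0.746272,  e^(−rT) = 0.887172
E₀ = V₀·N(d₁) − D·e^(−rT)·N(d₂)
   = 369.3953·0.843900 − 311.2410·0.887172·0.746272 = 105.668771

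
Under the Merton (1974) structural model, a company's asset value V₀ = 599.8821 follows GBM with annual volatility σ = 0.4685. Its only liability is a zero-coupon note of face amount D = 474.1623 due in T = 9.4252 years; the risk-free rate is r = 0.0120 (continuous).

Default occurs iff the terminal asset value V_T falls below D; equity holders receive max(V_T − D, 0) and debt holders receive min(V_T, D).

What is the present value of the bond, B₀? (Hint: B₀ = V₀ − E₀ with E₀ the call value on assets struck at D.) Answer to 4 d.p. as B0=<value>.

B0=234.9981

d₁ = [ln(V₀/D) + (r + σ²/2)T] / (σ√T)
   = [ln(599.8821/474.1623) + (0.0120 + 0.5·0.4685²)·9.4252] / (0.4685·√9.4252)
   = [0.235183 + 1.147482] / 1.438318 = 0.961307
d₂ = d₁ − σ√T = 0.961307 − 1.438318 = -0.477011
N(d₁) = 0.831801,  N(d₂) = 0.316677,  e^(−rT) = 0.893059
E₀ = V₀·N(d₁) − D·e^(−rT)·N(d₂)
   = 599.8821·0.831801 − 474.1623·0.893059·0.316677 = 364.884043
B₀ = V₀ − E₀ = 599.8821 − 364.884043 = 234.998057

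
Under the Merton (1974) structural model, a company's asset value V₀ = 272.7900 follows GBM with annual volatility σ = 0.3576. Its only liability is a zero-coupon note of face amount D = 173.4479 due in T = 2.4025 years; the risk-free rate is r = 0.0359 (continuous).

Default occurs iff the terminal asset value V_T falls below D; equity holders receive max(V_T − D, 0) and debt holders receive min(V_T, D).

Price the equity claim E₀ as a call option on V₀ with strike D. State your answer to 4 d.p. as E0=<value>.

E0=123.5678

d₁ = [ln(V₀/D) + (r + σ²/2)T] / (σ√T)
   = [ln(272.7900/173.4479) + (0.0359 + 0.5·0.3576²)·2.4025] / (0.3576·√2.4025)
   = [0.452825 + 0.239863] / 0.554280 = 1.249708
d₂ = d₁ − σ√T = 1.249708 − 0.554280 = 0.695428
N(d₁) = 0.894297,  N(d₂) = 0.756606,  e^(−rT) = 0.917365
E₀ = V₀·N(d₁) − D·e^(−rT)·N(d₂)
   = 272.7900·0.894297 − 173.4479·0.917365·0.756606 = 123.567776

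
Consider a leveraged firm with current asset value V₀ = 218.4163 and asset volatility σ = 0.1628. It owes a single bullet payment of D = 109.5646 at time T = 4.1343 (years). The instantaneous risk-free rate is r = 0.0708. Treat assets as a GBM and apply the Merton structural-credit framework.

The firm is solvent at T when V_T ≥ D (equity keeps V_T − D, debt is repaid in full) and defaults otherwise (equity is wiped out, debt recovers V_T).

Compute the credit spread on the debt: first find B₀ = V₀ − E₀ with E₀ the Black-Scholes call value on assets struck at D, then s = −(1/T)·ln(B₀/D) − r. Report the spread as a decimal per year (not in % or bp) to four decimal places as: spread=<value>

spread=0.0001

d₁ = [ln(V₀/D) + (r + σ²/2)T] / (σ√T)
   = [ln(218.4163/109.5646) + (0.0708 + 0.5·0.1628²)·4.1343] / (0.1628·√4.1343)
   = [0.689889 + 0.347496] / 0.331021 = 3.133894
d₂ = d₁ − σ√T = 3.133894 − 0.331021 = 2.802873
N(d₁) = 0.999137,  N(d₂) = 0.997468,  e^(−rT) = 0.746240
E₀ = V₀·N(d₁) − D·e^(−rT)·N(d₂)
   = 218.4163·0.999137 − 109.5646·0.746240·0.997468 = 136.673519
B₀ = V₀ − E₀ = 218.4163 − 136.673519 = 81.742781
spread = −(1/T)·ln(B₀/D) − r = −(1/4.1343)·ln(81.742781/109.5646) − 0.0708 = 0.00005524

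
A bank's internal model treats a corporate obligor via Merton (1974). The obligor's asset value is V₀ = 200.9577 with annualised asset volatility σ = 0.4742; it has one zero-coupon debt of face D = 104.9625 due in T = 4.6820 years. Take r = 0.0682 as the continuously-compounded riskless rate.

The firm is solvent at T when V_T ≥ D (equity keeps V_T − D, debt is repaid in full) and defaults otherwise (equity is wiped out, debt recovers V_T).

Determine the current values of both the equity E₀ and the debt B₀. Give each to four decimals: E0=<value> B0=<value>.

d₁ = [ln(V₀/D) + (r + σ²/2)T] / (σ√T)
   = [ln(200.9577/104.9625) + (0.0682 + 0.5·0.4742²)·4.6820] / (0.4742·√4.6820)
   = [0.649491 + 0.845723] / 1.026071 = 1.457223
d₂ = d₁ − σ√T = 1.457223 − 1.026071 = 0.431153
N(d₁) = 0.927473,  N(d₂) = 0.666821,  e^(−rT) = 0.726649
E₀ = V₀·N(d₁) − D·e^(−rT)·N(d₂)
   = 200.9577·0.927473 − 104.9625·0.726649·0.666821 = 135.523741
B₀ = V₀ − E₀ = 200.9577 − 135.523741 = 65.433959

E0=135.5237 B0=65.4340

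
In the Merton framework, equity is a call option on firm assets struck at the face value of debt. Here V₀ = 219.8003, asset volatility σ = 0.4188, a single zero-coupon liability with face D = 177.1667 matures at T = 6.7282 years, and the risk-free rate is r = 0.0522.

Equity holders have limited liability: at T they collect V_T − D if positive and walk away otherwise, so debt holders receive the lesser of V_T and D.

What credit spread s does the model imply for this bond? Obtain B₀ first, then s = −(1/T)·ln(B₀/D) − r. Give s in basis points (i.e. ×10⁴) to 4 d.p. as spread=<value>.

d₁ = [ln(V₀/D) + (r + σ²/2)T] / (σ√T)
   = [ln(219.8003/177.1667) + (0.0522 + 0.5·0.4188²)·6.7282] / (0.4188·√6.7282)
   = [0.215628 + 0.941253] / 1.086316 = 1.064959
d₂ = d₁ − σ√T = 1.064959 − 1.086316 = -0.021357
N(d₁) = 0.856553,  N(d₂) = 0.491480,  e^(−rT) = 0.703834
E₀ = V₀·N(d₁) − D·e^(−rT)·N(d₂)
   = 219.8003·0.856553 − 177.1667·0.703834·0.491480 = 126.984884
B₀ = V₀ − E₀ = 219.8003 − 126.984884 = 92.815416
spread = −(1/T)·ln(B₀/D) − r = −(1/6.7282)·ln(92.815416/177.1667) − 0.0522 = 0.04388489
in basis points: 0.04388489 × 10⁴ = 438.8489 bp

spread=438.8489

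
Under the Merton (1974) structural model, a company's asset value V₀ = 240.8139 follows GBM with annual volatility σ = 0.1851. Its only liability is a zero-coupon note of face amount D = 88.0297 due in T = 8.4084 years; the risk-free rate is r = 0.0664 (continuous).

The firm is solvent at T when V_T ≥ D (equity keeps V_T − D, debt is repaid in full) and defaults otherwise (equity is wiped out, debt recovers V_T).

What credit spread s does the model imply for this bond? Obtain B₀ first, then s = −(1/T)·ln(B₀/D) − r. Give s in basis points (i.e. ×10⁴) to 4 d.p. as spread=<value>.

d₁ = [ln(V₀/D) + (r + σ²/2)T] / (σ√T)
   = [ln(240.8139/88.0297) + (0.0664 + 0.5·0.1851²)·8.4084] / (0.1851·√8.4084)
   = [1.006350 + 0.702362] / 0.536739 = 3.183507
d₂ = d₁ − σ√T = 3.183507 − 0.536739 = 2.646768
N(d₁) = 0.999272,  N(d₂) = 0.995937,  e^(−rT) = 0.572171
E₀ = V₀·N(d₁) − D·e^(−rT)·N(d₂)
   = 240.8139·0.999272 − 88.0297·0.572171·0.995937 = 190.475340
B₀ = V₀ − E₀ = 240.8139 − 190.475340 = 50.338560
spread = −(1/T)·ln(B₀/D) − r = −(1/8.4084)·ln(50.338560/88.0297) − 0.0664 = 0.00006959
in basis points: 0.00006959 × 10⁴ = 0.6959 bp

spread=0.6959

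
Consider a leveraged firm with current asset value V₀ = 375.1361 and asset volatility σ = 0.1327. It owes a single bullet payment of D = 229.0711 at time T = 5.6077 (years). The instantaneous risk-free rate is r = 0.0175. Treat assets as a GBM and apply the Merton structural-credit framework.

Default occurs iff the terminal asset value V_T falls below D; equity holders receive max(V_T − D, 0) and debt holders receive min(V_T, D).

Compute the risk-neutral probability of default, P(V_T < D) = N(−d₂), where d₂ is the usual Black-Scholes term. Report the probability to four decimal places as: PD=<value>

d₁ = [ln(V₀/D) + (r + σ²/2)T] / (σ√T)
   = [ln(375.1361/229.0711) + (0.0175 + 0.5·0.1327²)·5.6077] / (0.1327·√5.6077)
   = [0.493256 + 0.147509] / 0.314241 = 2.039086
d₂ = d₁ − σ√T = 2.039086 − 0.314241 = 1.724844
risk-neutral PD = N(−d₂) = N(-1.724844) = 0.042278

PD=0.0423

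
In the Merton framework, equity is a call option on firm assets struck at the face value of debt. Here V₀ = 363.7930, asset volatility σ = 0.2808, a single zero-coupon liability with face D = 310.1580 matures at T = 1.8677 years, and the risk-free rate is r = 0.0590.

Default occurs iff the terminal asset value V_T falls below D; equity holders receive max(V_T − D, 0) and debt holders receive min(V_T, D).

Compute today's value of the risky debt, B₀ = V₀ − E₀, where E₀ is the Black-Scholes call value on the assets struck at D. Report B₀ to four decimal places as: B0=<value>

d₁ = [ln(V₀/D) + (r + σ²/2)T] / (σ√T)
   = [ln(363.7930/310.1580) + (0.0590 + 0.5·0.2808²)·1.8677] / (0.2808·√1.8677)
   = [0.159503 + 0.183827] / 0.383752 = 0.894667
d₂ = d₁ − σ√T = 0.894667 − 0.383752 = 0.510915
N(d₁) = 0.814517,  N(d₂) = 0.695295,  e^(−rT) = 0.895660
E₀ = V₀·N(d₁) − D·e^(−rT)·N(d₂)
   = 363.7930·0.814517 − 310.1580·0.895660·0.695295 = 103.165554
B₀ = V₀ − E₀ = 363.7930 − 103.165554 = 260.627446

B0=260.6274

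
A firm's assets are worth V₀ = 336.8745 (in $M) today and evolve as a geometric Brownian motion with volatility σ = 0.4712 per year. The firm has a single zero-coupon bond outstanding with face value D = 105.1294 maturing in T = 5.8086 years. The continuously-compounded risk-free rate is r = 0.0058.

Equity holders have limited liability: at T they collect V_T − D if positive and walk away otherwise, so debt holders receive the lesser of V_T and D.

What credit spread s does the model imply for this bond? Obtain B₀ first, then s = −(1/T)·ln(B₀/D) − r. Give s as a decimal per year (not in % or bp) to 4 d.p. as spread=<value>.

spread=0.0259

d₁ = [ln(V₀/D) + (r + σ²/2)T] / (σ√T)
   = [ln(336.8745/105.1294) + (0.0058 + 0.5·0.4712²)·5.8086] / (0.4712·√5.8086)
   = [1.164518 + 0.678530] / 1.135641 = 1.622915
d₂ = d₁ − σ√T = 1.622915 − 1.135641 = 0.487274
N(d₁) = 0.947696,  N(d₂) = 0.686968,  e^(−rT) = 0.966871
E₀ = V₀·N(d₁) − D·e^(−rT)·N(d₂)
   = 336.8745·0.947696 − 105.1294·0.966871·0.686968 = 249.426730
B₀ = V₀ − E₀ = 336.8745 − 249.426730 = 87.447770
spread = −(1/T)·ln(B₀/D) − r = −(1/5.8086)·ln(87.447770/105.1294) − 0.0058 = 0.02590304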